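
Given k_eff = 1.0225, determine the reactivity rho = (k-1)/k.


rho = (k_eff - 1) / k_eff
rho = (1.0225 - 1) / 1.0225
rho = 0.022005

0.022005


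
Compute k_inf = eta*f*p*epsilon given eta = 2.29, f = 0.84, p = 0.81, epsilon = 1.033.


k_inf = eta * f * p * epsilon
k_inf = 2.29 * 0.84 * 0.81 * 1.033
k_inf = 1.6095

1.6095


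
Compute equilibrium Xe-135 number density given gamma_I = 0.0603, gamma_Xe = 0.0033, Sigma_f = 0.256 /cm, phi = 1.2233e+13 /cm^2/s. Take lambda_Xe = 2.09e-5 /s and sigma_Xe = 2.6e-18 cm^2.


Xe_eq = (gamma_I + gamma_Xe) * Sigma_f * phi / (lambda_Xe + sigma_Xe * phi)
Numerator = (0.0603 + 0.0033) * 0.256 * 1.2233e+13 = 1.991728e+11
Denominator = 2.09e-5 + 2.6e-18 * 1.2233e+13 = 5.270580e-05
Xe_eq = 1.991728e+11 / 5.270580e-05 = 3.7790e+15 /cm^3

3.7790e+15


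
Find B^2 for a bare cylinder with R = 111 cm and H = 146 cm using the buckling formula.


B^2 = (2.405/R)^2 + (pi/H)^2
B^2 = (2.405/111)^2 + (pi/146)^2
B^2 = 9.3246e-04 /cm^2

9.3246e-04


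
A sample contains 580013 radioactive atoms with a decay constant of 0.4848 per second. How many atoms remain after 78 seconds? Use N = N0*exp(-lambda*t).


N = N0 * exp(-lambda * t)
N = 580013 * exp(-0.4848 * 78)
N = 2.1921e-11

2.1921e-11


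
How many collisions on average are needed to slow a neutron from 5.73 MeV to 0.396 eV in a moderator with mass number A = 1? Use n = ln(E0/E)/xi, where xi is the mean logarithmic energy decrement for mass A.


xi = 1 + (A-1)^2/(2A)*ln((A-1)/(A+1)) = 1 (for A = 1)
n = ln(E0/E) / xi
n = ln(5.73e6 / 0.396) / 1
n = ln(1.446970e+07) / 1 = 16.488

16.488


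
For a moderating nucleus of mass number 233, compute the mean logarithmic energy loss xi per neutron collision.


xi = 1 + (A-1)^2/(2A) * ln((A-1)/(A+1))
xi = 1 + (233-1)^2/(2*233) * ln((233-1)/(233 +1))
xi = 0.0085592

0.0085592


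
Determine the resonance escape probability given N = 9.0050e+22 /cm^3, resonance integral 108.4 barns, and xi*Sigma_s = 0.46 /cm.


p = exp(-N * I * 1e-24 / (xi*Sigma_s))
p = exp(-9.0050e+22 * 108.4 * 1e-24 / 0.46)
p = 6.0822e-10

6.0822e-10


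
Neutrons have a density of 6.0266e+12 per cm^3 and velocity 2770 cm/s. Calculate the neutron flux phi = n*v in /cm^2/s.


phi = n * v
phi = 6.0266e+12 * 2770
phi = 1.6694e+16 /cm^2/s

1.6694e+16


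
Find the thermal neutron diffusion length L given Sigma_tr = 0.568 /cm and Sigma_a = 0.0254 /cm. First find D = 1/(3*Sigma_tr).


D = 1 / (3 * Sigma_tr) = 1 / (3 * 0.568) = 0.5868545 cm
L = sqrt(D / Sigma_a)
L = sqrt(0.5868545 / 0.0254)
L = 4.8067 cm

4.8067


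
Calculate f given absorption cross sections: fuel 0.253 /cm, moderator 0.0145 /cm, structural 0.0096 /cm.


f = Sigma_a_fuel / (Sigma_a_fuel + Sigma_a_mod + Sigma_a_other)
f = 0.253 / (0.253 + 0.0145 + 0.0096)
f = 0.91303

0.91303


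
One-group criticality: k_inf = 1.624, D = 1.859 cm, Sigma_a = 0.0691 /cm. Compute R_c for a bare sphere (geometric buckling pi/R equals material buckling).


L^2 = D / Sigma_a = 1.859 / 0.0691 = 26.90304 cm^2
B_m^2 = (k_inf - 1) / L^2 = (1.624 - 1) / 26.90304 = 0.02319440 /cm^2
For a bare sphere: B_g = pi/R, so R_c = pi / sqrt(B_m^2)
R_c = pi / sqrt(0.02319440) = 20.628 cm

20.628


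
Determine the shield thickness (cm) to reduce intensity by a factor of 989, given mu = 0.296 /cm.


x = ln(factor) / mu
x = ln(989) / 0.296
x = 23.300 cm

23.300


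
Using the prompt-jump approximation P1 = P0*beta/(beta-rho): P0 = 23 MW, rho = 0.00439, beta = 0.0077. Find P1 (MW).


P1/P0 = beta / (beta - rho)
P1/P0 = 0.0077 / (0.0077 - 0.00439) = 2.326284
P1 = 23 * 2.326284 = 53.505 MW

53.505


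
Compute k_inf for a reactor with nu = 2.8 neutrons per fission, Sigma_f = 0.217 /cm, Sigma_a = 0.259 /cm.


k_inf = nu * Sigma_f / Sigma_a
k_inf = 2.8 * 0.217 / 0.259
k_inf = 2.3459

2.3459


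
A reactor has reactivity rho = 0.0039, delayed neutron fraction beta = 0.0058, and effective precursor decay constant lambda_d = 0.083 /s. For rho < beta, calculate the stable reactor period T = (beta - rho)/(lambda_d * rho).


T = (beta - rho) / (lambda_d * rho)
T = (0.0058 - 0.0039) / (0.083 * 0.0039)
T = 5.8696 s

5.8696


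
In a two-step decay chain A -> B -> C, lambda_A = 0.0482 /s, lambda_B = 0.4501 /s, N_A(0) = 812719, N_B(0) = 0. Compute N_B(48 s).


N_B(t) = lambda_A * N_A0 / (lambda_B - lambda_A) * [exp(-lambda_A*t) - exp(-lambda_B*t)]
exp(-0.0482*48) = 0.09890455; exp(-0.4501*48) = 4.141471e-10
N_B = 0.0482 * 812719 / (0.4501 - 0.0482) * (0.09890455 - 4.141471e-10)
N_B = 9640.2

9640.2


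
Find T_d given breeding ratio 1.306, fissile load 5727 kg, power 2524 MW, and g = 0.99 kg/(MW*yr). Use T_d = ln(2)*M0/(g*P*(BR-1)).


Breeding gain G = BR - 1 = 1.306 - 1 = 0.306
Fissile production rate = g * P * G = 0.99 * 2524 * 0.306 = 764.62056 kg/yr
T_d = ln(2) * M0 / (g * P * G)
T_d = ln(2) * 5727 / 764.62056 = 5.1917 yr

5.1917


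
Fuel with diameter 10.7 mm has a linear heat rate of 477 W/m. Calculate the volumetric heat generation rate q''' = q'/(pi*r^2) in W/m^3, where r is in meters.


r = D / 2 / 1000 = 10.7 / 2 / 1000 = 0.00535 m
q''' = q' / (pi * r^2)
q''' = 477 / (pi * 0.00535^2)
q''' = 5.3047e+06 W/m^3

5.3047e+06


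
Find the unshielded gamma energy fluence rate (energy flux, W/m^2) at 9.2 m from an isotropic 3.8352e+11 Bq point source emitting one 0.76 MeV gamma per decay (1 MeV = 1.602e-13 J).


psi = A * E * 1.602e-13 / (4*pi*r^2)
psi = 3.8352e+11 * 0.76 * 1.602e-13 / (4*pi*9.2^2)
psi = 4.3901e-05 W/m^2

4.3901e-05


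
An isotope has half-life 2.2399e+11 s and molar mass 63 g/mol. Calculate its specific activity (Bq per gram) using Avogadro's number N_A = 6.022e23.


lambda = ln(2) / t_half = ln(2) / 2.2399e+11 = 3.094545e-12 /s
SA = lambda * N_A / M
SA = 3.094545e-12 * 6.022e23 / 63
SA = 2.9580e+10 Bq/g

2.9580e+10


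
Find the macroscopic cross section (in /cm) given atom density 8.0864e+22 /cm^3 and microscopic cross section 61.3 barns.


Sigma = N * sigma_barns * 1e-24
Sigma = 8.0864e+22 * 61.3 * 1e-24
Sigma = 4.9570 /cm

4.9570


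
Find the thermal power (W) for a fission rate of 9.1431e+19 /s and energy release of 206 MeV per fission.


P = fission_rate * E_MeV * 1.602e-13
P = 9.1431e+19 * 206 * 1.602e-13
P = 3.0173e+09 W

3.0173e+09


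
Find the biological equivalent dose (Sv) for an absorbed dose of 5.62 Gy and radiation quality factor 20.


H = D * Q
H = 5.62 * 20
H = 112.40 Sv

112.40


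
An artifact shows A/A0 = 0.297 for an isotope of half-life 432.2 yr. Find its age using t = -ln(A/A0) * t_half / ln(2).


lambda = ln(2) / t_half = ln(2) / 432.2 = 0.001603765 /yr
t = -ln(A/A0) / lambda
t = -ln(0.297) / 0.001603765
t = 756.98 yr

756.98


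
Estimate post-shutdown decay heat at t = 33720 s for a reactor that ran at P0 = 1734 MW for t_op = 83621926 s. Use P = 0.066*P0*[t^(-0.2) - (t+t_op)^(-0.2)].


P/P0 = 0.066 * [t^(-0.2) - (t + t_op)^(-0.2)]
P/P0 = 0.066 * [33720^(-0.2) - (33720 + 83621926)^(-0.2)]
P/P0 = 0.066 * [0.1242861 - 0.02603161] = 0.006484796
P = 1734 * 0.006484796 = 11.245 MW

11.245


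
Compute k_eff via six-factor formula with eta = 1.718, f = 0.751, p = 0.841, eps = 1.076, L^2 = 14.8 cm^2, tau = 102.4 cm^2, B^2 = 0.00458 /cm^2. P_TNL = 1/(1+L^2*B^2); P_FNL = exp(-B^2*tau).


k_inf = eta*f*p*eps = 1.718*0.751*0.841*1.076 = 1.167539
P_TNL = 1/(1 + L^2*B^2) = 1/(1 + 14.8*0.00458) = 0.9365190
P_FNL = exp(-B^2*tau) = exp(-0.00458*102.4) = 0.6256326
k_eff = k_inf * P_TNL * P_FNL = 1.167539 * 0.9365190 * 0.6256326
k_eff = 0.68408

0.68408


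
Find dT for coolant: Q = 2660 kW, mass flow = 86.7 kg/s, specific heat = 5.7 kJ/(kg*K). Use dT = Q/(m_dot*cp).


dT = Q / (m_dot * cp)
dT = 2660 / (86.7 * 5.7)
dT = 5.3825 C

5.3825


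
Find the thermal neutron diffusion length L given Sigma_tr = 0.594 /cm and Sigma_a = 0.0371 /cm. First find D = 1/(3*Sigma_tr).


D = 1 / (3 * Sigma_tr) = 1 / (3 * 0.594) = 0.5611672 cm
L = sqrt(D / Sigma_a)
L = sqrt(0.5611672 / 0.0371)
L = 3.8892 cm

3.8892


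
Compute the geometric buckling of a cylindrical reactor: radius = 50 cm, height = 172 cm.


B^2 = (2.405/R)^2 + (pi/H)^2
B^2 = (2.405/50)^2 + (pi/172)^2
B^2 = 0.0026472 /cm^2

0.0026472


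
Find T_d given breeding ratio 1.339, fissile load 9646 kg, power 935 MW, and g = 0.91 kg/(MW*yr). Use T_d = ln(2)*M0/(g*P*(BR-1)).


Breeding gain G = BR - 1 = 1.339 - 1 = 0.339
Fissile production rate = g * P * G = 0.91 * 935 * 0.339 = 288.43815 kg/yr
T_d = ln(2) * M0 / (g * P * G)
T_d = ln(2) * 9646 / 288.43815 = 23.180 yr

23.180


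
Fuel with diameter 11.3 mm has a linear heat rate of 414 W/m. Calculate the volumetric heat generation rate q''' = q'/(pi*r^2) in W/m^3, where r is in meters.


r = D / 2 / 1000 = 11.3 / 2 / 1000 = 0.00565 m
q''' = q' / (pi * r^2)
q''' = 414 / (pi * 0.00565^2)
q''' = 4.1281e+06 W/m^3

4.1281e+06


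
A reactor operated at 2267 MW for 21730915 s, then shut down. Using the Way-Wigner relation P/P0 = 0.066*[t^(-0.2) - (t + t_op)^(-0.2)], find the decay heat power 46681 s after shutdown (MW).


P/P0 = 0.066 * [t^(-0.2) - (t + t_op)^(-0.2)]
P/P0 = 0.066 * [46681^(-0.2) - (46681 + 21730915)^(-0.2)]
P/P0 = 0.066 * [0.1164587 - 0.03407203] = 0.005437520
P = 2267 * 0.005437520 = 12.327 MW

12.327


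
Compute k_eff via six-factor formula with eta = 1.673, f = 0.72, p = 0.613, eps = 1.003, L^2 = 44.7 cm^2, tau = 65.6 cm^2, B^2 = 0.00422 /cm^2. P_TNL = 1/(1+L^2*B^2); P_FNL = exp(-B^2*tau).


k_inf = eta*f*p*eps = 1.673*0.72*0.613*1.003 = 0.7406105
P_TNL = 1/(1 + L^2*B^2) = 1/(1 + 44.7*0.00422) = 0.8413019
P_FNL = exp(-B^2*tau) = exp(-0.00422*65.6) = 0.7581819
k_eff = k_inf * P_TNL * P_FNL = 0.7406105 * 0.8413019 * 0.7581819
k_eff = 0.47241

0.47241


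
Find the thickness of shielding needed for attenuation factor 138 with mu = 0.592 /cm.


x = ln(factor) / mu
x = ln(138) / 0.592
x = 8.3231 cm

8.3231


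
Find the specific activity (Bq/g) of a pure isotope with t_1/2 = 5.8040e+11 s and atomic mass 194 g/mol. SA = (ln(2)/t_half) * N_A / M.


lambda = ln(2) / t_half = ln(2) / 5.8040e+11 = 1.194258e-12 /s
SA = lambda * N_A / M
SA = 1.194258e-12 * 6.022e23 / 194
SA = 3.7071e+09 Bq/g

3.7071e+09


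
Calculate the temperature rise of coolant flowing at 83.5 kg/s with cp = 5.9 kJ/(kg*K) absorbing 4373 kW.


dT = Q / (m_dot * cp)
dT = 4373 / (83.5 * 5.9)
dT = 8.8765 C

8.8765


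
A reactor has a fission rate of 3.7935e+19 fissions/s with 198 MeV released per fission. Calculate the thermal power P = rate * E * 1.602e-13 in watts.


P = fission_rate * E_MeV * 1.602e-13
P = 3.7935e+19 * 198 * 1.602e-13
P = 1.2033e+09 W

1.2033e+09


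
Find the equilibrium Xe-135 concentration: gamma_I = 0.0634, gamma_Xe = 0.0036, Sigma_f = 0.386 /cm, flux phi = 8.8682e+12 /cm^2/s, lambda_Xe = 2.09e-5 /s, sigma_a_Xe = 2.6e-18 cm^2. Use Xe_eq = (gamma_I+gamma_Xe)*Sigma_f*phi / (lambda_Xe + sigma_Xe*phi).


Xe_eq = (gamma_I + gamma_Xe) * Sigma_f * phi / (lambda_Xe + sigma_Xe * phi)
Numerator = (0.0634 + 0.0036) * 0.386 * 8.8682e+12 = 2.293494e+11
Denominator = 2.09e-5 + 2.6e-18 * 8.8682e+12 = 4.395732e-05
Xe_eq = 2.293494e+11 / 4.395732e-05 = 5.2175e+15 /cm^3

5.2175e+15


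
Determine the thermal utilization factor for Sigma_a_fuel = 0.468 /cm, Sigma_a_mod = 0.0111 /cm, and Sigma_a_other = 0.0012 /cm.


f = Sigma_a_fuel / (Sigma_a_fuel + Sigma_a_mod + Sigma_a_other)
f = 0.468 / (0.468 + 0.0111 + 0.0012)
f = 0.97439

0.97439


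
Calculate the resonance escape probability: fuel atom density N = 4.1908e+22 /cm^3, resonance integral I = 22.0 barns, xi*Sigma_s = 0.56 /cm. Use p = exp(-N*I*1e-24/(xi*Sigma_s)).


p = exp(-N * I * 1e-24 / (xi*Sigma_s))
p = exp(-4.1908e+22 * 22.0 * 1e-24 / 0.56)
p = 0.19275

0.19275


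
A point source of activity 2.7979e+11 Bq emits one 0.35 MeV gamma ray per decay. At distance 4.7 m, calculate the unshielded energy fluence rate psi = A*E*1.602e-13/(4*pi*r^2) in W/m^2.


psi = A * E * 1.602e-13 / (4*pi*r^2)
psi = 2.7979e+11 * 0.35 * 1.602e-13 / (4*pi*4.7^2)
psi = 5.6514e-05 W/m^2

5.6514e-05


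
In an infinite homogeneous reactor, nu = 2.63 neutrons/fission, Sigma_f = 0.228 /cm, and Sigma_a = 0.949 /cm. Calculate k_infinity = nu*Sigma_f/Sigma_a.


k_inf = nu * Sigma_f / Sigma_a
k_inf = 2.63 * 0.228 / 0.949
k_inf = 0.63187

0.63187


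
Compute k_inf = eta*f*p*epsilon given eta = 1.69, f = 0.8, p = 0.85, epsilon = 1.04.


k_inf = eta * f * p * epsilon
k_inf = 1.69 * 0.8 * 0.85 * 1.04
k_inf = 1.1952

1.1952


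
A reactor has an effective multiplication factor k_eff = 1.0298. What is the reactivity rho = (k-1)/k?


rho = (k_eff - 1) / k_eff
rho = (1.0298 - 1) / 1.0298
rho = 0.028938

0.028938


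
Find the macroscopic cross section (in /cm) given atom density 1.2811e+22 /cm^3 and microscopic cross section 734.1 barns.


Sigma = N * sigma_barns * 1e-24
Sigma = 1.2811e+22 * 734.1 * 1e-24
Sigma = 9.4046 /cm

9.4046


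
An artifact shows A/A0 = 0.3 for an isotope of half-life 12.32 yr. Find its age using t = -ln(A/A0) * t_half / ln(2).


lambda = ln(2) / t_half = ln(2) / 12.32 = 0.05626195 /yr
t = -ln(A/A0) / lambda
t = -ln(0.3) / 0.05626195
t = 21.399 yr

21.399


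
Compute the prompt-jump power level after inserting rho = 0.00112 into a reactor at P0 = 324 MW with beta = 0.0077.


P1/P0 = beta / (beta - rho)
P1/P0 = 0.0077 / (0.0077 - 0.00112) = 1.170213
P1 = 324 * 1.170213 = 379.15 MW

379.15


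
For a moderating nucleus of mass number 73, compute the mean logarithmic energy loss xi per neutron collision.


xi = 1 + (A-1)^2/(2A) * ln((A-1)/(A+1))
xi = 1 + (73-1)^2/(2*73) * ln((73-1)/(73 +1))
xi = 0.027149

0.027149


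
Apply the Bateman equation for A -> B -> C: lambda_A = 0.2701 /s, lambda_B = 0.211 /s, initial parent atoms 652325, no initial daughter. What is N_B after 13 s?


N_B(t) = lambda_A * N_A0 / (lambda_B - lambda_A) * [exp(-lambda_A*t) - exp(-lambda_B*t)]
exp(-0.2701*13) = 0.02985807; exp(-0.211*13) = 0.06437693
N_B = 0.2701 * 652325 / (0.211 - 0.2701) * (0.02985807 - 0.06437693)
N_B = 102910

102910


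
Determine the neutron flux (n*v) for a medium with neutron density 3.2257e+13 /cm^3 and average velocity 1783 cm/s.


phi = n * v
phi = 3.2257e+13 * 1783
phi = 5.7514e+16 /cm^2/s

5.7514e+16


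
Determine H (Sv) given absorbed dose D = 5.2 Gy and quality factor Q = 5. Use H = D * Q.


H = D * Q
H = 5.2 * 5
H = 26.000 Sv

26.000


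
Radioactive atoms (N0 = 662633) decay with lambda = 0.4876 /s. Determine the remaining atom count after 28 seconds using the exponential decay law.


N = N0 * exp(-lambda * t)
N = 662633 * exp(-0.4876 * 28)
N = 0.77972

0.77972


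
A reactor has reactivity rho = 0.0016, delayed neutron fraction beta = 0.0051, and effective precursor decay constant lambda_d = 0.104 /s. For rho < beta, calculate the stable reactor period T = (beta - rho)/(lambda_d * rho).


T = (beta - rho) / (lambda_d * rho)
T = (0.0051 - 0.0016) / (0.104 * 0.0016)
T = 21.034 s

21.034


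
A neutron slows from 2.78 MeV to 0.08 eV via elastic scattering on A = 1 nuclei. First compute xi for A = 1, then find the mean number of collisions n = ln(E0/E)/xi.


xi = 1 + (A-1)^2/(2A)*ln((A-1)/(A+1)) = 1 (for A = 1)
n = ln(E0/E) / xi
n = ln(2.78e6 / 0.08) / 1
n = ln(3.475000e+07) / 1 = 17.364

17.364


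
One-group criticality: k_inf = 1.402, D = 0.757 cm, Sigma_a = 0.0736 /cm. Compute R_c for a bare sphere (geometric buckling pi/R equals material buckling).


L^2 = D / Sigma_a = 0.757 / 0.0736 = 10.28533 cm^2
B_m^2 = (k_inf - 1) / L^2 = (1.402 - 1) / 10.28533 = 0.03908479 /cm^2
For a bare sphere: B_g = pi/R, so R_c = pi / sqrt(B_m^2)
R_c = pi / sqrt(0.03908479) = 15.891 cm

15.891


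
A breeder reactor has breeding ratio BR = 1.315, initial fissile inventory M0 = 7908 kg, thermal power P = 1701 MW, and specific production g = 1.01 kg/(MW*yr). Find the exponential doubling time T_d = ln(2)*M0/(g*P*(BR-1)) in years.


Breeding gain G = BR - 1 = 1.315 - 1 = 0.315
Fissile production rate = g * P * G = 1.01 * 1701 * 0.315 = 541.17315 kg/yr
T_d = ln(2) * M0 / (g * P * G)
T_d = ln(2) * 7908 / 541.17315 = 10.129 yr

10.129


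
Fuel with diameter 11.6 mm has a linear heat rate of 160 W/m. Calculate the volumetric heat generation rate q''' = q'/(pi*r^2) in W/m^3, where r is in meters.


r = D / 2 / 1000 = 11.6 / 2 / 1000 = 0.0058 m
q''' = q' / (pi * r^2)
q''' = 160 / (pi * 0.0058^2)
q''' = 1.5140e+06 W/m^3

1.5140e+06


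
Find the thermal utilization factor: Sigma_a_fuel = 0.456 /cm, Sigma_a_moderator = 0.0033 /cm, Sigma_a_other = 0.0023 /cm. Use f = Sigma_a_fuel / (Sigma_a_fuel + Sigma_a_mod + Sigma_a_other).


f = Sigma_a_fuel / (Sigma_a_fuel + Sigma_a_mod + Sigma_a_other)
f = 0.456 / (0.456 + 0.0033 + 0.0023)
f = 0.98787

0.98787


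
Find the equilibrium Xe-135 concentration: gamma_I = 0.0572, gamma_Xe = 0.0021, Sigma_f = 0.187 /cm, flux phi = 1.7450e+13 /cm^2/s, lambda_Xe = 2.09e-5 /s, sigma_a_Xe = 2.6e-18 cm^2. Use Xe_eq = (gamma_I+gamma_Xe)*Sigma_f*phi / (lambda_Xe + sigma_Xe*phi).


Xe_eq = (gamma_I + gamma_Xe) * Sigma_f * phi / (lambda_Xe + sigma_Xe * phi)
Numerator = (0.0572 + 0.0021) * 0.187 * 1.7450e+13 = 1.935048e+11
Denominator = 2.09e-5 + 2.6e-18 * 1.7450e+13 = 6.627000e-05
Xe_eq = 1.935048e+11 / 6.627000e-05 = 2.9199e+15 /cm^3

2.9199e+15


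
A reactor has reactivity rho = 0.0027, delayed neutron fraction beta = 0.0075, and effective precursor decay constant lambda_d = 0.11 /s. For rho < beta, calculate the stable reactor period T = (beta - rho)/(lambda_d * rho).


T = (beta - rho) / (lambda_d * rho)
T = (0.0075 - 0.0027) / (0.11 * 0.0027)
T = 16.162 s

16.162


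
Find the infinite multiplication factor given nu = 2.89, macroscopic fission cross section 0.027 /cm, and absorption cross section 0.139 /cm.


k_inf = nu * Sigma_f / Sigma_a
k_inf = 2.89 * 0.027 / 0.139
k_inf = 0.56137

0.56137


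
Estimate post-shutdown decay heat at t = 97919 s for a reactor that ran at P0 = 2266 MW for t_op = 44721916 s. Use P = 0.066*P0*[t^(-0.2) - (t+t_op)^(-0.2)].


P/P0 = 0.066 * [t^(-0.2) - (t + t_op)^(-0.2)]
P/P0 = 0.066 * [97919^(-0.2) - (97919 + 44721916)^(-0.2)]
P/P0 = 0.066 * [0.1004215 - 0.02949212] = 0.004681339
P = 2266 * 0.004681339 = 10.608 MW

10.608


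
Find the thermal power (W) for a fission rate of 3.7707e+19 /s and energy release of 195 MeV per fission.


P = fission_rate * E_MeV * 1.602e-13
P = 3.7707e+19 * 195 * 1.602e-13
P = 1.1779e+09 W

1.1779e+09


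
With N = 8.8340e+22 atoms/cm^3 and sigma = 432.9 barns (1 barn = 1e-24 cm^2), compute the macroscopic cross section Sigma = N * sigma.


Sigma = N * sigma_barns * 1e-24
Sigma = 8.8340e+22 * 432.9 * 1e-24
Sigma = 38.242 /cm

38.242


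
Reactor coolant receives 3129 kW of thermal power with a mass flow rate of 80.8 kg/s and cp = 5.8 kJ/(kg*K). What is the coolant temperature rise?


dT = Q / (m_dot * cp)
dT = 3129 / (80.8 * 5.8)
dT = 6.6768 C

6.6768


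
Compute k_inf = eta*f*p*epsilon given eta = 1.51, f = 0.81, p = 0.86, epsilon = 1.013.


k_inf = eta * f * p * epsilon
k_inf = 1.51 * 0.81 * 0.86 * 1.013
k_inf = 1.0655

1.0655


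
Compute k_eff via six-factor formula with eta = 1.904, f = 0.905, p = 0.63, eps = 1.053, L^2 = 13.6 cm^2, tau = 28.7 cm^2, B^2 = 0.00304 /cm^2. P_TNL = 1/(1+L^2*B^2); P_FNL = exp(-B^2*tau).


k_inf = eta*f*p*eps = 1.904*0.905*0.63*1.053 = 1.143101
P_TNL = 1/(1 + L^2*B^2) = 1/(1 + 13.6*0.00304) = 0.9602975
P_FNL = exp(-B^2*tau) = exp(-0.00304*28.7) = 0.9164498
k_eff = k_inf * P_TNL * P_FNL = 1.143101 * 0.9602975 * 0.9164498
k_eff = 1.0060

1.0060


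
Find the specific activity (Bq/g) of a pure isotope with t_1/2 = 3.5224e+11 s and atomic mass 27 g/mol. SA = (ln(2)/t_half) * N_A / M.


lambda = ln(2) / t_half = ln(2) / 3.5224e+11 = 1.967826e-12 /s
SA = lambda * N_A / M
SA = 1.967826e-12 * 6.022e23 / 27
SA = 4.3890e+10 Bq/g

4.3890e+10


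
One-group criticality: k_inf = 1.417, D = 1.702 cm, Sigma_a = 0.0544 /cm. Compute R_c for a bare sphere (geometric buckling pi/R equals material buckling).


L^2 = D / Sigma_a = 1.702 / 0.0544 = 31.28676 cm^2
B_m^2 = (k_inf - 1) / L^2 = (1.417 - 1) / 31.28676 = 0.01332832 /cm^2
For a bare sphere: B_g = pi/R, so R_c = pi / sqrt(B_m^2)
R_c = pi / sqrt(0.01332832) = 27.212 cm

27.212


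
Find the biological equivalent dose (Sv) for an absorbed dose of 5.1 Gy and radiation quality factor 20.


H = D * Q
H = 5.1 * 20
H = 102.00 Sv

102.00


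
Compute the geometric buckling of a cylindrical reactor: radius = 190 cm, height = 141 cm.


B^2 = (2.405/R)^2 + (pi/H)^2
B^2 = (2.405/190)^2 + (pi/141)^2
B^2 = 6.5666e-04 /cm^2

6.5666e-04


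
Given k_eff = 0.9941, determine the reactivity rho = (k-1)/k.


rho = (k_eff - 1) / k_eff
rho = (0.9941 - 1) / 0.9941
rho = -0.0059350

-0.0059350


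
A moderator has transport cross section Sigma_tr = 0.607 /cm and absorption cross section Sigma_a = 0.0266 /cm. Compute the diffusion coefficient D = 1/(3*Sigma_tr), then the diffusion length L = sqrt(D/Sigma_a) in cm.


D = 1 / (3 * Sigma_tr) = 1 / (3 * 0.607) = 0.5491488 cm
L = sqrt(D / Sigma_a)
L = sqrt(0.5491488 / 0.0266)
L = 4.5436 cm

4.5436


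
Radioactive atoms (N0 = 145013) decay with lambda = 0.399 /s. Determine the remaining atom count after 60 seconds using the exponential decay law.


N = N0 * exp(-lambda * t)
N = 145013 * exp(-0.399 * 60)
N = 5.8130e-06

5.8130e-06


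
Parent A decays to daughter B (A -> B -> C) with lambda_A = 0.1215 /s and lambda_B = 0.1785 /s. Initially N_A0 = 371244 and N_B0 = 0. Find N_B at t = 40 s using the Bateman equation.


N_B(t) = lambda_A * N_A0 / (lambda_B - lambda_A) * [exp(-lambda_A*t) - exp(-lambda_B*t)]
exp(-0.1215*40) = 0.007750484; exp(-0.1785*40) = 7.927521e-04
N_B = 0.1215 * 371244 / (0.1785 - 0.1215) * (0.007750484 - 7.927521e-04)
N_B = 5505.9

5505.9


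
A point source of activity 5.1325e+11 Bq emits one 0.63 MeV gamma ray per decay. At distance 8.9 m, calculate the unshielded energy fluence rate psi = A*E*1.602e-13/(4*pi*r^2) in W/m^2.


psi = A * E * 1.602e-13 / (4*pi*r^2)
psi = 5.1325e+11 * 0.63 * 1.602e-13 / (4*pi*8.9^2)
psi = 5.2041e-05 W/m^2

5.2041e-05


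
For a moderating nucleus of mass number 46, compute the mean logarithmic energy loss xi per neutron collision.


xi = 1 + (A-1)^2/(2A) * ln((A-1)/(A+1))
xi = 1 + (46-1)^2/(2*46) * ln((46-1)/(46 +1))
xi = 0.042855

0.042855


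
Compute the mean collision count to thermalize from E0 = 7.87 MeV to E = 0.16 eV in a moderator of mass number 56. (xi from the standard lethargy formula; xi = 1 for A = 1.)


xi = 1 + (A-1)^2/(2A)*ln((A-1)/(A+1)) = 0.03529286 (for A = 56)
n = ln(E0/E) / xi
n = ln(7.87e6 / 0.16) / 0.03529286
n = ln(4.918750e+07) / 0.03529286 = 501.83

501.83


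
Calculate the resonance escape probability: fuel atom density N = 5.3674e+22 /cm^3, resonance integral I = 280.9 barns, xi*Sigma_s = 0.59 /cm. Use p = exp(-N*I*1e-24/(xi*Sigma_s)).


p = exp(-N * I * 1e-24 / (xi*Sigma_s))
p = exp(-5.3674e+22 * 280.9 * 1e-24 / 0.59)
p = 7.9784e-12

7.9784e-12


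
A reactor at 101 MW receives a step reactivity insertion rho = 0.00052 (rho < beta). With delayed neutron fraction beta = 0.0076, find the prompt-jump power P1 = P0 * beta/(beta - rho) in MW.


P1/P0 = beta / (beta - rho)
P1/P0 = 0.0076 / (0.0076 - 0.00052) = 1.073446
P1 = 101 * 1.073446 = 108.42 MW

108.42


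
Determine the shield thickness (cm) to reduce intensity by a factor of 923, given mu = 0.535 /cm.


x = ln(factor) / mu
x = ln(923) / 0.535
x = 12.762 cm

12.762


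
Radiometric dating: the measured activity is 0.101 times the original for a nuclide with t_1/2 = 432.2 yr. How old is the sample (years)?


lambda = ln(2) / t_half = ln(2) / 432.2 = 0.001603765 /yr
t = -ln(A/A0) / lambda
t = -ln(0.101) / 0.001603765
t = 1429.5 yr

1429.5


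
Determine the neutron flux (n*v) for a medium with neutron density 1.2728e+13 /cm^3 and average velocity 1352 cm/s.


phi = n * v
phi = 1.2728e+13 * 1352
phi = 1.7208e+16 /cm^2/s

1.7208e+16


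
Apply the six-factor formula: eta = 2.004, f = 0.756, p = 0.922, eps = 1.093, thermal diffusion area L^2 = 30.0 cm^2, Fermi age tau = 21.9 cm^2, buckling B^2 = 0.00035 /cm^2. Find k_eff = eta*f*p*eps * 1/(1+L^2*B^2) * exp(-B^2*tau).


k_inf = eta*f*p*eps = 2.004*0.756*0.922*1.093 = 1.526759
P_TNL = 1/(1 + L^2*B^2) = 1/(1 + 30.0*0.00035) = 0.9896091
P_FNL = exp(-B^2*tau) = exp(-0.00035*21.9) = 0.9923643
k_eff = k_inf * P_TNL * P_FNL = 1.526759 * 0.9896091 * 0.9923643
k_eff = 1.4994

1.4994


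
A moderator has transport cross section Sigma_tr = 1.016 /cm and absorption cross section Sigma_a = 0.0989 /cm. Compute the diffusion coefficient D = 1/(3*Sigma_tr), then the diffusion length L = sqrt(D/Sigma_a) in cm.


D = 1 / (3 * Sigma_tr) = 1 / (3 * 1.016) = 0.3280840 cm
L = sqrt(D / Sigma_a)
L = sqrt(0.3280840 / 0.0989)
L = 1.8214 cm

1.8214


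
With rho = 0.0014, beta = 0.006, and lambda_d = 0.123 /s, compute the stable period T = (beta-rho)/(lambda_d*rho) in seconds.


T = (beta - rho) / (lambda_d * rho)
T = (0.006 - 0.0014) / (0.123 * 0.0014)
T = 26.713 s

26.713


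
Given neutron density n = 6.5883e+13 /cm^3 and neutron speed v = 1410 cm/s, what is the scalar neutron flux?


phi = n * v
phi = 6.5883e+13 * 1410
phi = 9.2895e+16 /cm^2/s

9.2895e+16


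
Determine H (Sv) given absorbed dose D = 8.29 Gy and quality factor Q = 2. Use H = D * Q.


H = D * Q
H = 8.29 * 2
H = 16.580 Sv

16.580


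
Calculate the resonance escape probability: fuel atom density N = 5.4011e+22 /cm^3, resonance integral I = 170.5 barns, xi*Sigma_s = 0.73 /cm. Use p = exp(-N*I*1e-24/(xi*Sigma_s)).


p = exp(-N * I * 1e-24 / (xi*Sigma_s))
p = exp(-5.4011e+22 * 170.5 * 1e-24 / 0.73)
p = 3.3222e-06

3.3222e-06


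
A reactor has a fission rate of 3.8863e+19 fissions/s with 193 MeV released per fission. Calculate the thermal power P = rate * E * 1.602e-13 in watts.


P = fission_rate * E_MeV * 1.602e-13
P = 3.8863e+19 * 193 * 1.602e-13
P = 1.2016e+09 W

1.2016e+09


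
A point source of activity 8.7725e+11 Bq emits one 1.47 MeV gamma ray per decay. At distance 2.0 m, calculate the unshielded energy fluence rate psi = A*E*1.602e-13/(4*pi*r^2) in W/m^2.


psi = A * E * 1.602e-13 / (4*pi*r^2)
psi = 8.7725e+11 * 1.47 * 1.602e-13 / (4*pi*2.0^2)
psi = 0.0041099 W/m^2

0.0041099


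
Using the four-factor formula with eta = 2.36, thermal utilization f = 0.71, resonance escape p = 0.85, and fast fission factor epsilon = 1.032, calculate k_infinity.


k_inf = eta * f * p * epsilon
k_inf = 2.36 * 0.71 * 0.85 * 1.032
k_inf = 1.4698

1.4698


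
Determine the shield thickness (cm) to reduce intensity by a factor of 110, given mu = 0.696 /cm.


x = ln(factor) / mu
x = ln(110) / 0.696
x = 6.7536 cm

6.7536


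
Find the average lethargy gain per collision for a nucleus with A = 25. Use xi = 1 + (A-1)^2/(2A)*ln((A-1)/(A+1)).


xi = 1 + (A-1)^2/(2A) * ln((A-1)/(A+1))
xi = 1 + (25-1)^2/(2*25) * ln((25-1)/(25 +1))
xi = 0.077908

0.077908


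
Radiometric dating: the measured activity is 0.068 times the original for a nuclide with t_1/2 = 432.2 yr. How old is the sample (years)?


lambda = ln(2) / t_half = ln(2) / 432.2 = 0.001603765 /yr
t = -ln(A/A0) / lambda
t = -ln(0.068) / 0.001603765
t = 1676.2 yr

1676.2


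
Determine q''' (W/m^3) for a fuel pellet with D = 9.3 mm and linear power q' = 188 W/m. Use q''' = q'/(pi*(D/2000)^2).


r = D / 2 / 1000 = 9.3 / 2 / 1000 = 0.00465 m
q''' = q' / (pi * r^2)
q''' = 188 / (pi * 0.00465^2)
q''' = 2.7676e+06 W/m^3

2.7676e+06


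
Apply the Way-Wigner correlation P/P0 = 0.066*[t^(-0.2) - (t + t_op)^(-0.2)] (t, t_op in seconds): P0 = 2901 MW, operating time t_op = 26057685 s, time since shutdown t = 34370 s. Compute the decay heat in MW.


P/P0 = 0.066 * [t^(-0.2) - (t + t_op)^(-0.2)]
P/P0 = 0.066 * [34370^(-0.2) - (34370 + 26057685)^(-0.2)]
P/P0 = 0.066 * [0.1238124 - 0.03286233] = 0.006002705
P = 2901 * 0.006002705 = 17.414 MW

17.414


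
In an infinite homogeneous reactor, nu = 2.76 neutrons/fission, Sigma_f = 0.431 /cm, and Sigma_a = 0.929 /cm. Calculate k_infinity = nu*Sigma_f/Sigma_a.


k_inf = nu * Sigma_f / Sigma_a
k_inf = 2.76 * 0.431 / 0.929
k_inf = 1.2805

1.2805


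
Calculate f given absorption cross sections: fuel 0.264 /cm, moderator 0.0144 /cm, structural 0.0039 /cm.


f = Sigma_a_fuel / (Sigma_a_fuel + Sigma_a_mod + Sigma_a_other)
f = 0.264 / (0.264 + 0.0144 + 0.0039)
f = 0.93518

0.93518


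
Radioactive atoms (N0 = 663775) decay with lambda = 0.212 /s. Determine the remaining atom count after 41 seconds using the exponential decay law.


N = N0 * exp(-lambda * t)
N = 663775 * exp(-0.212 * 41)
N = 111.46

111.46


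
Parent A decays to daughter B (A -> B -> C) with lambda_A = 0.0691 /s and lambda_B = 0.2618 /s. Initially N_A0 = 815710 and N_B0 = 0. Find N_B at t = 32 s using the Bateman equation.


N_B(t) = lambda_A * N_A0 / (lambda_B - lambda_A) * [exp(-lambda_A*t) - exp(-lambda_B*t)]
exp(-0.0691*32) = 0.1095691; exp(-0.2618*32) = 2.299612e-04
N_B = 0.0691 * 815710 / (0.2618 - 0.0691) * (0.1095691 - 2.299612e-04)
N_B = 31982

31982


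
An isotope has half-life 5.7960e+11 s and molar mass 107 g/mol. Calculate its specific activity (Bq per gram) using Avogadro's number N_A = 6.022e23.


lambda = ln(2) / t_half = ln(2) / 5.7960e+11 = 1.195906e-12 /s
SA = lambda * N_A / M
SA = 1.195906e-12 * 6.022e23 / 107
SA = 6.7306e+09 Bq/g

6.7306e+09


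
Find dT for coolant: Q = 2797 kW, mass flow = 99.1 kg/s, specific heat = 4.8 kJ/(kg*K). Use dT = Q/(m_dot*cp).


dT = Q / (m_dot * cp)
dT = 2797 / (99.1 * 4.8)
dT = 5.8800 C

5.8800


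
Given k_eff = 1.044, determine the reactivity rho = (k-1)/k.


rho = (k_eff - 1) / k_eff
rho = (1.044 - 1) / 1.044
rho = 0.042146

0.042146


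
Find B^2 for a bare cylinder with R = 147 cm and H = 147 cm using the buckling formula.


B^2 = (2.405/R)^2 + (pi/H)^2
B^2 = (2.405/147)^2 + (pi/147)^2
B^2 = 7.2440e-04 /cm^2

7.2440e-04


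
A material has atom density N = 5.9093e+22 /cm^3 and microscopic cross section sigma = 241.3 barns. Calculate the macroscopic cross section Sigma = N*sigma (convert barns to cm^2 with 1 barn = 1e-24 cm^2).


Sigma = N * sigma_barns * 1e-24
Sigma = 5.9093e+22 * 241.3 * 1e-24
Sigma = 14.259 /cm

14.259


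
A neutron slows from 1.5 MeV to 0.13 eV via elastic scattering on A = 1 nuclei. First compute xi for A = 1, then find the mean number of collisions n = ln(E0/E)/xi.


xi = 1 + (A-1)^2/(2A)*ln((A-1)/(A+1)) = 1 (for A = 1)
n = ln(E0/E) / xi
n = ln(1.5e6 / 0.13) / 1
n = ln(1.153846e+07) / 1 = 16.261

16.261


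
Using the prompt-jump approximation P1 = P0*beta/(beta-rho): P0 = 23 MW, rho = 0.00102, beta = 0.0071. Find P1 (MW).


P1/P0 = beta / (beta - rho)
P1/P0 = 0.0071 / (0.0071 - 0.00102) = 1.167763
P1 = 23 * 1.167763 = 26.859 MW

26.859


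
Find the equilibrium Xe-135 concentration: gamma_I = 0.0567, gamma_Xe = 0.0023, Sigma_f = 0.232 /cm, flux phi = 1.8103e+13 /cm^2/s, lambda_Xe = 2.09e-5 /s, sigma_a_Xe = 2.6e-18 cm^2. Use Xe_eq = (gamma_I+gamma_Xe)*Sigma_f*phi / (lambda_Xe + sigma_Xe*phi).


Xe_eq = (gamma_I + gamma_Xe) * Sigma_f * phi / (lambda_Xe + sigma_Xe * phi)
Numerator = (0.0567 + 0.0023) * 0.232 * 1.8103e+13 = 2.477939e+11
Denominator = 2.09e-5 + 2.6e-18 * 1.8103e+13 = 6.796780e-05
Xe_eq = 2.477939e+11 / 6.796780e-05 = 3.6458e+15 /cm^3

3.6458e+15


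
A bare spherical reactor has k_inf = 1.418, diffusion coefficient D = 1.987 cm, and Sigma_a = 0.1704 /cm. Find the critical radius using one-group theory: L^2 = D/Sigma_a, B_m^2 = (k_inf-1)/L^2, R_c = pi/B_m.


L^2 = D / Sigma_a = 1.987 / 0.1704 = 11.66080 cm^2
B_m^2 = (k_inf - 1) / L^2 = (1.418 - 1) / 11.66080 = 0.03584660 /cm^2
For a bare sphere: B_g = pi/R, so R_c = pi / sqrt(B_m^2)
R_c = pi / sqrt(0.03584660) = 16.593 cm

16.593


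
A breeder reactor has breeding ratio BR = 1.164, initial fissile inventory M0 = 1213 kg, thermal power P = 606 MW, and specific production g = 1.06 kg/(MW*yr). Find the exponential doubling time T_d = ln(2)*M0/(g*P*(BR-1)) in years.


Breeding gain G = BR - 1 = 1.164 - 1 = 0.164
Fissile production rate = g * P * G = 1.06 * 606 * 0.164 = 105.34704 kg/yr
T_d = ln(2) * M0 / (g * P * G)
T_d = ln(2) * 1213 / 105.34704 = 7.9811 yr

7.9811


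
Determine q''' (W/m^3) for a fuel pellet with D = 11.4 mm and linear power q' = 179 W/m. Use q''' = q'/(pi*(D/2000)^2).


r = D / 2 / 1000 = 11.4 / 2 / 1000 = 0.0057 m
q''' = q' / (pi * r^2)
q''' = 179 / (pi * 0.0057^2)
q''' = 1.7537e+06 W/m^3

1.7537e+06


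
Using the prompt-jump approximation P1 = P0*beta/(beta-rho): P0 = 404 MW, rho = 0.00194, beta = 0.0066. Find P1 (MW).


P1/P0 = beta / (beta - rho)
P1/P0 = 0.0066 / (0.0066 - 0.00194) = 1.416309
P1 = 404 * 1.416309 = 572.19 MW

572.19


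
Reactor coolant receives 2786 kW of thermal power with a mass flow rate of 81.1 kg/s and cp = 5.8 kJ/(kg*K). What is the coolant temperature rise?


dT = Q / (m_dot * cp)
dT = 2786 / (81.1 * 5.8)
dT = 5.9229 C

5.9229


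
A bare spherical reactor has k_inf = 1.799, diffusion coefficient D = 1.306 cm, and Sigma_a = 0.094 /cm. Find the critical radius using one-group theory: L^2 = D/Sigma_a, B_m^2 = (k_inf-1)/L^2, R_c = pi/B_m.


L^2 = D / Sigma_a = 1.306 / 0.094 = 13.89362 cm^2
B_m^2 = (k_inf - 1) / L^2 = (1.799 - 1) / 13.89362 = 0.05750841 /cm^2
For a bare sphere: B_g = pi/R, so R_c = pi / sqrt(B_m^2)
R_c = pi / sqrt(0.05750841) = 13.100 cm

13.100


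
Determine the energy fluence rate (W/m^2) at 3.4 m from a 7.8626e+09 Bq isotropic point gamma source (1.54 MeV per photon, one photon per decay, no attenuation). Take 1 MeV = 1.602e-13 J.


psi = A * E * 1.602e-13 / (4*pi*r^2)
psi = 7.8626e+09 * 1.54 * 1.602e-13 / (4*pi*3.4^2)
psi = 1.3353e-05 W/m^2

1.3353e-05


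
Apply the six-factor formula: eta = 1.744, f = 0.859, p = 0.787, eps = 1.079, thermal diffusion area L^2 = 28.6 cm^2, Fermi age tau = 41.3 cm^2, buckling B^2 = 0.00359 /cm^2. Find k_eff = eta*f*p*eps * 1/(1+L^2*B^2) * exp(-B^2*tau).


k_inf = eta*f*p*eps = 1.744*0.859*0.787*1.079 = 1.272143
P_TNL = 1/(1 + L^2*B^2) = 1/(1 + 28.6*0.00359) = 0.9068864
P_FNL = exp(-B^2*tau) = exp(-0.00359*41.3) = 0.8622009
k_eff = k_inf * P_TNL * P_FNL = 1.272143 * 0.9068864 * 0.8622009
k_eff = 0.99471

0.99471


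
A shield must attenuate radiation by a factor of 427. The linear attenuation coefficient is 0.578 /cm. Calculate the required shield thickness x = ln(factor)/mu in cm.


x = ln(factor) / mu
x = ln(427) / 0.578
x = 10.479 cm

10.479


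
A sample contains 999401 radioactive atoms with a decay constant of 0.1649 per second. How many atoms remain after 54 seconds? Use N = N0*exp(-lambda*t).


N = N0 * exp(-lambda * t)
N = 999401 * exp(-0.1649 * 54)
N = 135.68

135.68


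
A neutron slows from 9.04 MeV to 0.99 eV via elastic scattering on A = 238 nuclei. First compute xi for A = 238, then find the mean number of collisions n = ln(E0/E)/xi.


xi = 1 + (A-1)^2/(2A)*ln((A-1)/(A+1)) = 0.008379872 (for A = 238)
n = ln(E0/E) / xi
n = ln(9.04e6 / 0.99) / 0.008379872
n = ln(9.131313e+06) / 0.008379872 = 1912.6

1912.6


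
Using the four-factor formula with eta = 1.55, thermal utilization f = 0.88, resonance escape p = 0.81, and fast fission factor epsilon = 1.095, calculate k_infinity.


k_inf = eta * f * p * epsilon
k_inf = 1.55 * 0.88 * 0.81 * 1.095
k_inf = 1.2098

1.2098


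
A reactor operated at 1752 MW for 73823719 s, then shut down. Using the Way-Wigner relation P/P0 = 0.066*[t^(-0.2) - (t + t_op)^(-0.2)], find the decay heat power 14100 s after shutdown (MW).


P/P0 = 0.066 * [t^(-0.2) - (t + t_op)^(-0.2)]
P/P0 = 0.066 * [14100^(-0.2) - (14100 + 73823719)^(-0.2)]
P/P0 = 0.066 * [0.1479640 - 0.02668973] = 0.008004102
P = 1752 * 0.008004102 = 14.023 MW

14.023


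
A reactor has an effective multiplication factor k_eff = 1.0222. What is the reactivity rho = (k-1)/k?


rho = (k_eff - 1) / k_eff
rho = (1.0222 - 1) / 1.0222
rho = 0.021718

0.021718


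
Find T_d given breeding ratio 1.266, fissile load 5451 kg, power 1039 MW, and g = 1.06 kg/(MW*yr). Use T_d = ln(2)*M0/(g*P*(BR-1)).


Breeding gain G = BR - 1 = 1.266 - 1 = 0.266
Fissile production rate = g * P * G = 1.06 * 1039 * 0.266 = 292.95644 kg/yr
T_d = ln(2) * M0 / (g * P * G)
T_d = ln(2) * 5451 / 292.95644 = 12.897 yr

12.897


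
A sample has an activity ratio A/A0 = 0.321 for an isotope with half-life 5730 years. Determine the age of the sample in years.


lambda = ln(2) / t_half = ln(2) / 5730 = 1.209681e-04 /yr
t = -ln(A/A0) / lambda
t = -ln(0.321) / 1.209681e-04
t = 9393.5 yr

9393.5


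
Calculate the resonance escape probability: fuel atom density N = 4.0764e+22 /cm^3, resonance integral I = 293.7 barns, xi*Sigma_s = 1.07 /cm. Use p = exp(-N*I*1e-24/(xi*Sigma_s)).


p = exp(-N * I * 1e-24 / (xi*Sigma_s))
p = exp(-4.0764e+22 * 293.7 * 1e-24 / 1.07)
p = 1.3823e-05

1.3823e-05


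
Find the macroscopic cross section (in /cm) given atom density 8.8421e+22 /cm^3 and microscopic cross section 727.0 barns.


Sigma = N * sigma_barns * 1e-24
Sigma = 8.8421e+22 * 727.0 * 1e-24
Sigma = 64.282 /cm

64.282


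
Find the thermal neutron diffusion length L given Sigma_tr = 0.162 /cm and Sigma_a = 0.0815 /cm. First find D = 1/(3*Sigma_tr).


D = 1 / (3 * Sigma_tr) = 1 / (3 * 0.162) = 2.057613 cm
L = sqrt(D / Sigma_a)
L = sqrt(2.057613 / 0.0815)
L = 5.0246 cm

5.0246


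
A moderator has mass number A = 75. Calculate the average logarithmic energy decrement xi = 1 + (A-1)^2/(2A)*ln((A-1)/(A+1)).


xi = 1 + (A-1)^2/(2A) * ln((A-1)/(A+1))
xi = 1 + (75-1)^2/(2*75) * ln((75-1)/(75 +1))
xi = 0.026431

0.026431


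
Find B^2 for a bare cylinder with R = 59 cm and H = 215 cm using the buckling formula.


B^2 = (2.405/R)^2 + (pi/H)^2
B^2 = (2.405/59)^2 + (pi/215)^2
B^2 = 0.0018751 /cm^2

0.0018751


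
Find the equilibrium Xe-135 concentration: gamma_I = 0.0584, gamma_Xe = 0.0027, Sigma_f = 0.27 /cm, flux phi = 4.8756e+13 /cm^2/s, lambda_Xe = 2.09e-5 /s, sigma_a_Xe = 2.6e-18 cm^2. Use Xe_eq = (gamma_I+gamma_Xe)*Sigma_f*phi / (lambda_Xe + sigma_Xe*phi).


Xe_eq = (gamma_I + gamma_Xe) * Sigma_f * phi / (lambda_Xe + sigma_Xe * phi)
Numerator = (0.0584 + 0.0027) * 0.27 * 4.8756e+13 = 8.043277e+11
Denominator = 2.09e-5 + 2.6e-18 * 4.8756e+13 = 1.476656e-04
Xe_eq = 8.043277e+11 / 1.476656e-04 = 5.4470e+15 /cm^3

5.4470e+15


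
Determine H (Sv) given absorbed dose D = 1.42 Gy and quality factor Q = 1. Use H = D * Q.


H = D * Q
H = 1.42 * 1
H = 1.4200 Sv

1.4200


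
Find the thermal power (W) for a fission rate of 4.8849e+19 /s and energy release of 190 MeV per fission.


P = fission_rate * E_MeV * 1.602e-13
P = 4.8849e+19 * 190 * 1.602e-13
P = 1.4869e+09 W

1.4869e+09


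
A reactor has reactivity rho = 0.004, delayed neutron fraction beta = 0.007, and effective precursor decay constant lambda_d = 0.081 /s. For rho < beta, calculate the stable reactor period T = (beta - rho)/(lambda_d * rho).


T = (beta - rho) / (lambda_d * rho)
T = (0.007 - 0.004) / (0.081 * 0.004)
T = 9.2593 s

9.2593


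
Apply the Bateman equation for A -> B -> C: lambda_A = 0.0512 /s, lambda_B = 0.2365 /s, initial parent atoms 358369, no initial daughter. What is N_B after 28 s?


N_B(t) = lambda_A * N_A0 / (lambda_B - lambda_A) * [exp(-lambda_A*t) - exp(-lambda_B*t)]
exp(-0.0512*28) = 0.2384490; exp(-0.2365*28) = 0.001330767
N_B = 0.0512 * 358369 / (0.2365 - 0.0512) * (0.2384490 - 0.001330767)
N_B = 23480

23480


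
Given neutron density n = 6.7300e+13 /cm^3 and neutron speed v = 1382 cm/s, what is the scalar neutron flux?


phi = n * v
phi = 6.7300e+13 * 1382
phi = 9.3009e+16 /cm^2/s

9.3009e+16


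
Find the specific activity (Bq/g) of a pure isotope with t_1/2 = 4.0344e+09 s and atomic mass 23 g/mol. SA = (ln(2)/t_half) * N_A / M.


lambda = ln(2) / t_half = ln(2) / 4.0344e+09 = 1.718092e-10 /s
SA = lambda * N_A / M
SA = 1.718092e-10 * 6.022e23 / 23
SA = 4.4984e+12 Bq/g

4.4984e+12
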